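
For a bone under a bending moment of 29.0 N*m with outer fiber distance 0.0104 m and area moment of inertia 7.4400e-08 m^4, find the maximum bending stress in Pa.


sigma = M * c / I
sigma = 29.0 * 0.0104 / 7.4400e-08
M * c = 0.3016
sigma = 4.0538e+06


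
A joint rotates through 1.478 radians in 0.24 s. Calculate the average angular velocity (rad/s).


omega = delta_theta / delta_t
omega = 1.478 / 0.24
omega = 6.1583


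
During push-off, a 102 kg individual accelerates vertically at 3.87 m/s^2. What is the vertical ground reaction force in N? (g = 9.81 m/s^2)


GRF = m * (g + a)
GRF = 102 * (9.81 + 3.87)
GRF = 102 * 13.6800
GRF = 1395.3600


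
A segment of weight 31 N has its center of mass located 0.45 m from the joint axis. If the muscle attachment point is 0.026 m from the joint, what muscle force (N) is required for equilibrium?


F_muscle = W * d_load / d_muscle
F_muscle = 31 * 0.45 / 0.026
Numerator = 13.9500
F_muscle = 536.5385


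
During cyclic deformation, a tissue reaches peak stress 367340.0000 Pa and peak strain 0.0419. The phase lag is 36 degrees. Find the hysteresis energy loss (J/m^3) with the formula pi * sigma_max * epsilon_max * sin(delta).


E_loss = pi * sigma_max * epsilon_max * sin(delta)
delta = 36 deg = 0.6283 rad
sin(delta) = 0.5878
E_loss = pi * 367340.0000 * 0.0419 * 0.5878
E_loss = 28421.7492


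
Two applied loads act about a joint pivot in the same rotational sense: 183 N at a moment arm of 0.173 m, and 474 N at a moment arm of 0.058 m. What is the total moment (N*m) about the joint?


M = F1 * d1 + F2 * d2
M = 183 * 0.173 + 474 * 0.058
M = 31.6590 + 27.4920
M = 59.1510


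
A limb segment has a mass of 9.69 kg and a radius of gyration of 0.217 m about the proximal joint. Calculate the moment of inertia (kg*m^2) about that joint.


I = m * k^2
I = 9.69 * 0.217^2
k^2 = 0.0471
I = 0.4563


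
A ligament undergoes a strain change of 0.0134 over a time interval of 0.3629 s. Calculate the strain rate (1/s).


strain_rate = delta_strain / delta_t
strain_rate = 0.0134 / 0.3629
strain_rate = 0.0369


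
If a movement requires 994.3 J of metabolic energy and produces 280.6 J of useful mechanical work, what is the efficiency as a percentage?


eta = (W_mech / E_meta) * 100
eta = (280.6 / 994.3) * 100
ratio = 0.2822
eta = 28.2209


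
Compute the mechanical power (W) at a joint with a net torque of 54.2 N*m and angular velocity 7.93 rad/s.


P = M * omega
P = 54.2 * 7.93
P = 429.8060


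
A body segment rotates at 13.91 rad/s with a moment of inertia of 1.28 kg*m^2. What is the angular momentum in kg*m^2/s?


L = I * omega
L = 1.28 * 13.91
L = 17.8048


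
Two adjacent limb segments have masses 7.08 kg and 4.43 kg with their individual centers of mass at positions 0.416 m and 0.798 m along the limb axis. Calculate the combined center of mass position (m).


COM = (m1*x1 + m2*x2) / (m1 + m2)
COM = (7.08*0.416 + 4.43*0.798) / (7.08 + 4.43)
Numerator = 6.4804
Denominator = 11.5100
COM = 0.5630


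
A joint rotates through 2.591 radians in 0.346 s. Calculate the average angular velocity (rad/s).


omega = delta_theta / delta_t
omega = 2.591 / 0.346
omega = 7.4884


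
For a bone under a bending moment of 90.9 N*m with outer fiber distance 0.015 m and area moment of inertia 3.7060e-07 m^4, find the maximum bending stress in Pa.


sigma = M * c / I
sigma = 90.9 * 0.015 / 3.7060e-07
M * c = 1.3635
sigma = 3.6792e+06


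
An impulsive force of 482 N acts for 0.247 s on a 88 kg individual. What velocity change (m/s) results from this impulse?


J = F * dt = 482 * 0.247 = 119.0540 N*s
delta_v = J / m
delta_v = 119.0540 / 88
delta_v = 1.3529


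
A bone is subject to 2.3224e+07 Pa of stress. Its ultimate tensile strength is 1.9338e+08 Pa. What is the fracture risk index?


FRI = applied / ultimate
FRI = 2.3224e+07 / 1.9338e+08
FRI = 0.1201


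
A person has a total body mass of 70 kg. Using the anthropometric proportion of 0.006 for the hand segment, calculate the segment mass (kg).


m_segment = body_mass * fraction
m_segment = 70 * 0.006
m_segment = 0.4200


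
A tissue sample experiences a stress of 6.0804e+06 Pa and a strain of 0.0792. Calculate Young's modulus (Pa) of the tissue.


E = stress / strain
E = 6.0804e+06 / 0.0792
E = 7.6773e+07


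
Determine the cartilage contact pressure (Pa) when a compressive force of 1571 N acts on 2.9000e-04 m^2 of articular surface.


P = F / A
P = 1571 / 2.9000e-04
P = 5.4172e+06


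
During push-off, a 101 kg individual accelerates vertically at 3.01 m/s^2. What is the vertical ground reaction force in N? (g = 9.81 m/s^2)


GRF = m * (g + a)
GRF = 101 * (9.81 + 3.01)
GRF = 101 * 12.8200
GRF = 1294.8200


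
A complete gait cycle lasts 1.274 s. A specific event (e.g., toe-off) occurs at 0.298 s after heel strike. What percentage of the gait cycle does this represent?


pct = (event_time / cycle_time) * 100
pct = (0.298 / 1.274) * 100
ratio = 0.2339
pct = 23.3909


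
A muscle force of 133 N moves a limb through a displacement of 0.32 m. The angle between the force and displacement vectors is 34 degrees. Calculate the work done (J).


W = F * d * cos(theta)
theta = 34 deg = 0.5934 rad
cos(theta) = 0.8290
W = 133 * 0.32 * 0.8290
W = 35.2838


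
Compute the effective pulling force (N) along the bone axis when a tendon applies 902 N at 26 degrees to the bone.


F_eff = F_tendon * cos(theta)
theta = 26 deg = 0.4538 rad
cos(theta) = 0.8988
F_eff = 902 * 0.8988
F_eff = 810.7122


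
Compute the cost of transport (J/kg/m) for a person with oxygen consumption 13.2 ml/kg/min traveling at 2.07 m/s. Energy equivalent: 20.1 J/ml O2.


Power per kg = VO2 * 20.1 / 60
Power per kg = 13.2 * 20.1 / 60 = 4.4220 W/kg
Cost = power_per_kg / speed
Cost = 4.4220 / 2.07
Cost = 2.1362


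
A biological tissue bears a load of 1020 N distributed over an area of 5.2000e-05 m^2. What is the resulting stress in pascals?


stress = F / A
stress = 1020 / 5.2000e-05
stress = 1.9615e+07


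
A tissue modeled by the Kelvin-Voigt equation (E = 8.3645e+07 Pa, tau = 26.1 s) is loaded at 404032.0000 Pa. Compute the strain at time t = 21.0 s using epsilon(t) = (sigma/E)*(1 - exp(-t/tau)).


epsilon(t) = (sigma/E) * (1 - exp(-t/tau))
sigma/E = 404032.0000 / 8.3645e+07 = 0.0048
exp(-t/tau) = exp(-21.0 / 26.1) = 0.4473
epsilon = 0.0048 * (1 - 0.4473)
epsilon = 0.0027


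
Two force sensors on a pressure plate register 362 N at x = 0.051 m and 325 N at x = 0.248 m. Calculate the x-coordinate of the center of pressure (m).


COP_x = (F1*x1 + F2*x2) / (F1 + F2)
COP_x = (362*0.051 + 325*0.248) / (362 + 325)
Numerator = 99.0620
Denominator = 687
COP_x = 0.1442


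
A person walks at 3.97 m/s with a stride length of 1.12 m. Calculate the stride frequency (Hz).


f = v / stride_length
f = 3.97 / 1.12
f = 3.5446


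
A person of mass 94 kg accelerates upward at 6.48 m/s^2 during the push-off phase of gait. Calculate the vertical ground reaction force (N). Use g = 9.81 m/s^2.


GRF = m * (g + a)
GRF = 94 * (9.81 + 6.48)
GRF = 94 * 16.2900
GRF = 1531.2600


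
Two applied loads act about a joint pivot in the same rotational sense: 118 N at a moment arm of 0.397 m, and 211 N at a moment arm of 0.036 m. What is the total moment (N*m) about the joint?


M = F1 * d1 + F2 * d2
M = 118 * 0.397 + 211 * 0.036
M = 46.8460 + 7.5960
M = 54.4420


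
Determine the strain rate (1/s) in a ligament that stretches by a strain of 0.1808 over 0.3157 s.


strain_rate = delta_strain / delta_t
strain_rate = 0.1808 / 0.3157
strain_rate = 0.5727


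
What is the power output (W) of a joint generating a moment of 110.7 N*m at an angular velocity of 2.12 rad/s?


P = M * omega
P = 110.7 * 2.12
P = 234.6840


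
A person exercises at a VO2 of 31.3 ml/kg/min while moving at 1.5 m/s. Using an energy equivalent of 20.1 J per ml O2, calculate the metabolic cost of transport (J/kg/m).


Power per kg = VO2 * 20.1 / 60
Power per kg = 31.3 * 20.1 / 60 = 10.4855 W/kg
Cost = power_per_kg / speed
Cost = 10.4855 / 1.5
Cost = 6.9903


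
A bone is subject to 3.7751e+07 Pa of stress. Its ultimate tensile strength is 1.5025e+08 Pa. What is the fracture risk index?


FRI = applied / ultimate
FRI = 3.7751e+07 / 1.5025e+08
FRI = 0.2513


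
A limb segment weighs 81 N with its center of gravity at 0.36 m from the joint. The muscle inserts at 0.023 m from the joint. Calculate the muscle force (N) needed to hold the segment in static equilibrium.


F_muscle = W * d_load / d_muscle
F_muscle = 81 * 0.36 / 0.023
Numerator = 29.1600
F_muscle = 1267.8261


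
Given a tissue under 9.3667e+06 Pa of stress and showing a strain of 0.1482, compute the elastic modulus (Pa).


E = stress / strain
E = 9.3667e+06 / 0.1482
E = 6.3203e+07


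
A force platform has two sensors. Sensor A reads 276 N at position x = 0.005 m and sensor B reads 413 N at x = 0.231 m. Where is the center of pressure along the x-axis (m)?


COP_x = (F1*x1 + F2*x2) / (F1 + F2)
COP_x = (276*0.005 + 413*0.231) / (276 + 413)
Numerator = 96.7830
Denominator = 689
COP_x = 0.1405


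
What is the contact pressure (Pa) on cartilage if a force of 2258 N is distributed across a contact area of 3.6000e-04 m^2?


P = F / A
P = 2258 / 3.6000e-04
P = 6.2722e+06


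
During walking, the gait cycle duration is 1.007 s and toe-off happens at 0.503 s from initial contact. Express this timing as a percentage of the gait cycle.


pct = (event_time / cycle_time) * 100
pct = (0.503 / 1.007) * 100
ratio = 0.4995
pct = 49.9503


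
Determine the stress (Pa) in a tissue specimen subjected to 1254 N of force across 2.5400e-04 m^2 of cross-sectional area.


stress = F / A
stress = 1254 / 2.5400e-04
stress = 4.9370e+06


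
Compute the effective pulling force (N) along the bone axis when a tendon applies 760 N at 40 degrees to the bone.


F_eff = F_tendon * cos(theta)
theta = 40 deg = 0.6981 rad
cos(theta) = 0.7660
F_eff = 760 * 0.7660
F_eff = 582.1938


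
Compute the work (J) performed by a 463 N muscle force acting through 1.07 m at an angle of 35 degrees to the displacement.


W = F * d * cos(theta)
theta = 35 deg = 0.6109 rad
cos(theta) = 0.8192
W = 463 * 1.07 * 0.8192
W = 405.8161


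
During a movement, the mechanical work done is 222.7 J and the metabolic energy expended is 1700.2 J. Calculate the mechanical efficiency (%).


eta = (W_mech / E_meta) * 100
eta = (222.7 / 1700.2) * 100
ratio = 0.1310
eta = 13.0985


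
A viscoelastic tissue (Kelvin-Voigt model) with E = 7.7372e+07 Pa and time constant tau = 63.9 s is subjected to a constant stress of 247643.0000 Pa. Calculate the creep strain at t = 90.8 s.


epsilon(t) = (sigma/E) * (1 - exp(-t/tau))
sigma/E = 247643.0000 / 7.7372e+07 = 0.0032
exp(-t/tau) = exp(-90.8 / 63.9) = 0.2415
epsilon = 0.0032 * (1 - 0.2415)
epsilon = 0.0024


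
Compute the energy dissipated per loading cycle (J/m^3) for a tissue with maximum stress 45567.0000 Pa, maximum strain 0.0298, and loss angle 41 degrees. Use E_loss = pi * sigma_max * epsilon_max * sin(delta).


E_loss = pi * sigma_max * epsilon_max * sin(delta)
delta = 41 deg = 0.7156 rad
sin(delta) = 0.6561
E_loss = pi * 45567.0000 * 0.0298 * 0.6561
E_loss = 2798.7203


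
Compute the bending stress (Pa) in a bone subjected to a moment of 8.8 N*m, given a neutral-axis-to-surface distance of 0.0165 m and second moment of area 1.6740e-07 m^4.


sigma = M * c / I
sigma = 8.8 * 0.0165 / 1.6740e-07
M * c = 0.1452
sigma = 867383.5125


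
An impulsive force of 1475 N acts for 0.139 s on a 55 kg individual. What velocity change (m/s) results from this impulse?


J = F * dt = 1475 * 0.139 = 205.0250 N*s
delta_v = J / m
delta_v = 205.0250 / 55
delta_v = 3.7277


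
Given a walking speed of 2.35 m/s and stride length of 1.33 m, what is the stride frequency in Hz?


f = v / stride_length
f = 2.35 / 1.33
f = 1.7669


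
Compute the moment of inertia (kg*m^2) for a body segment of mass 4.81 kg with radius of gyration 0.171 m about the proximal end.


I = m * k^2
I = 4.81 * 0.171^2
k^2 = 0.0292
I = 0.1406


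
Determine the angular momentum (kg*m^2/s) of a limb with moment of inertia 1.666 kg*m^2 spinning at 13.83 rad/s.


L = I * omega
L = 1.666 * 13.83
L = 23.0408


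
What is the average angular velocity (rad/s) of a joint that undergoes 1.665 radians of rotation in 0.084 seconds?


omega = delta_theta / delta_t
omega = 1.665 / 0.084
omega = 19.8214


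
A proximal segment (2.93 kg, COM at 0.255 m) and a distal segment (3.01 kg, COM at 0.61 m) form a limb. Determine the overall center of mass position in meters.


COM = (m1*x1 + m2*x2) / (m1 + m2)
COM = (2.93*0.255 + 3.01*0.61) / (2.93 + 3.01)
Numerator = 2.5833
Denominator = 5.9400
COM = 0.4349


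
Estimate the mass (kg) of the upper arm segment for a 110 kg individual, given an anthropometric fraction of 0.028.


m_segment = body_mass * fraction
m_segment = 110 * 0.028
m_segment = 3.0800


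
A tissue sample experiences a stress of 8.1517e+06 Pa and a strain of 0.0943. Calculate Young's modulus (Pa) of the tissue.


E = stress / strain
E = 8.1517e+06 / 0.0943
E = 8.6444e+07


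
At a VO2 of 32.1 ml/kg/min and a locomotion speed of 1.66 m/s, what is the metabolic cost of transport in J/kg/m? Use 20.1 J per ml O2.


Power per kg = VO2 * 20.1 / 60
Power per kg = 32.1 * 20.1 / 60 = 10.7535 W/kg
Cost = power_per_kg / speed
Cost = 10.7535 / 1.66
Cost = 6.4780


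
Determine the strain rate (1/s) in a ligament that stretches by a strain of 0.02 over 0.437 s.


strain_rate = delta_strain / delta_t
strain_rate = 0.02 / 0.437
strain_rate = 0.0458


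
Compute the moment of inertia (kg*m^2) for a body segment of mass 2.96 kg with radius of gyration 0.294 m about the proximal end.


I = m * k^2
I = 2.96 * 0.294^2
k^2 = 0.0864
I = 0.2559


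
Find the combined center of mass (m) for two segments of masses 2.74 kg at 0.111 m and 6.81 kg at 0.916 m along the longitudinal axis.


COM = (m1*x1 + m2*x2) / (m1 + m2)
COM = (2.74*0.111 + 6.81*0.916) / (2.74 + 6.81)
Numerator = 6.5421
Denominator = 9.5500
COM = 0.6850


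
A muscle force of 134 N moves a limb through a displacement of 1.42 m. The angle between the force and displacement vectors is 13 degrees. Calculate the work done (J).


W = F * d * cos(theta)
theta = 13 deg = 0.2269 rad
cos(theta) = 0.9744
W = 134 * 1.42 * 0.9744
W = 185.4031


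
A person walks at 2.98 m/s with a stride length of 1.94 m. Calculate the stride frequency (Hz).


f = v / stride_length
f = 2.98 / 1.94
f = 1.5361


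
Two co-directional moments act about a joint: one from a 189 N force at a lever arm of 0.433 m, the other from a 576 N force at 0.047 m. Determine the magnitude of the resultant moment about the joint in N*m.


M = F1 * d1 + F2 * d2
M = 189 * 0.433 + 576 * 0.047
M = 81.8370 + 27.0720
M = 108.9090


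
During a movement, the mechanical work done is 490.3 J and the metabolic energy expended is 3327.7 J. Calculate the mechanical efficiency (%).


eta = (W_mech / E_meta) * 100
eta = (490.3 / 3327.7) * 100
ratio = 0.1473
eta = 14.7339


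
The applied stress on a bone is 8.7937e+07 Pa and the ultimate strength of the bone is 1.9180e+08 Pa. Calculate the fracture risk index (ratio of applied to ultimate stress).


FRI = applied / ultimate
FRI = 8.7937e+07 / 1.9180e+08
FRI = 0.4585


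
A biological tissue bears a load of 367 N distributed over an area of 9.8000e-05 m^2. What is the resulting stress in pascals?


stress = F / A
stress = 367 / 9.8000e-05
stress = 3.7449e+06


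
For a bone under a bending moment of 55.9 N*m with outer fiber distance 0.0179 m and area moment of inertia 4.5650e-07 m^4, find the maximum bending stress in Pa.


sigma = M * c / I
sigma = 55.9 * 0.0179 / 4.5650e-07
M * c = 1.0006
sigma = 2.1919e+06


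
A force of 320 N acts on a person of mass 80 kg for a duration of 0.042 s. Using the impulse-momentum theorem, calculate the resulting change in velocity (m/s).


J = F * dt = 320 * 0.042 = 13.4400 N*s
delta_v = J / m
delta_v = 13.4400 / 80
delta_v = 0.1680


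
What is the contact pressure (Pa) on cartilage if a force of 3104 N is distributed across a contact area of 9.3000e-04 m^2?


P = F / A
P = 3104 / 9.3000e-04
P = 3.3376e+06


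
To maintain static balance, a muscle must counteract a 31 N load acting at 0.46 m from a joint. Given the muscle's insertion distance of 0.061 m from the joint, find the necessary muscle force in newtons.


F_muscle = W * d_load / d_muscle
F_muscle = 31 * 0.46 / 0.061
Numerator = 14.2600
F_muscle = 233.7705


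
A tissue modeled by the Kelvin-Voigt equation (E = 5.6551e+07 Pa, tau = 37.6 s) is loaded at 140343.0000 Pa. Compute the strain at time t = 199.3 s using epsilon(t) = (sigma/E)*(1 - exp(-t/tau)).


epsilon(t) = (sigma/E) * (1 - exp(-t/tau))
sigma/E = 140343.0000 / 5.6551e+07 = 0.0025
exp(-t/tau) = exp(-199.3 / 37.6) = 0.0050
epsilon = 0.0025 * (1 - 0.0050)
epsilon = 0.0025


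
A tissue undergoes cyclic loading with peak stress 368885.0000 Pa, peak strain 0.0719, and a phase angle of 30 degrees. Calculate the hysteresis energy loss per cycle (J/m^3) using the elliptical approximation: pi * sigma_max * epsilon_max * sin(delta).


E_loss = pi * sigma_max * epsilon_max * sin(delta)
delta = 30 deg = 0.5236 rad
sin(delta) = 0.5000
E_loss = pi * 368885.0000 * 0.0719 * 0.5000
E_loss = 41661.9663


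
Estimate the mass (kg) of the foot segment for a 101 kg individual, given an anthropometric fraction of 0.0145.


m_segment = body_mass * fraction
m_segment = 101 * 0.0145
m_segment = 1.4645


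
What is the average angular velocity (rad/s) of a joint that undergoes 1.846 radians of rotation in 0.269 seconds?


omega = delta_theta / delta_t
omega = 1.846 / 0.269
omega = 6.8625


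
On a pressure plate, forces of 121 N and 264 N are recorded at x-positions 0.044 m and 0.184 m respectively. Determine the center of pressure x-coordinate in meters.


COP_x = (F1*x1 + F2*x2) / (F1 + F2)
COP_x = (121*0.044 + 264*0.184) / (121 + 264)
Numerator = 53.9000
Denominator = 385
COP_x = 0.1400


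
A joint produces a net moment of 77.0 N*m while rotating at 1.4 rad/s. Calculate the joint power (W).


P = M * omega
P = 77.0 * 1.4
P = 107.8000


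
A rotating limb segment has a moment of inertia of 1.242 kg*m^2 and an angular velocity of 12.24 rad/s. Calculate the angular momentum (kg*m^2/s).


L = I * omega
L = 1.242 * 12.24
L = 15.2021


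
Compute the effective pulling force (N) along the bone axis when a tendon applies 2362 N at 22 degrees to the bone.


F_eff = F_tendon * cos(theta)
theta = 22 deg = 0.3840 rad
cos(theta) = 0.9272
F_eff = 2362 * 0.9272
F_eff = 2190.0083


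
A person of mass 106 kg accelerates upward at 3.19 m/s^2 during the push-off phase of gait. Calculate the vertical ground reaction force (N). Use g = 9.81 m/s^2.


GRF = m * (g + a)
GRF = 106 * (9.81 + 3.19)
GRF = 106 * 13.0000
GRF = 1378.0000


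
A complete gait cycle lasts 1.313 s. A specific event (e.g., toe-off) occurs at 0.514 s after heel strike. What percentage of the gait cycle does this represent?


pct = (event_time / cycle_time) * 100
pct = (0.514 / 1.313) * 100
ratio = 0.3915
pct = 39.1470


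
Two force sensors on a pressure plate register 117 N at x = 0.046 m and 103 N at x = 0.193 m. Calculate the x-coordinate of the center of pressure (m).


COP_x = (F1*x1 + F2*x2) / (F1 + F2)
COP_x = (117*0.046 + 103*0.193) / (117 + 103)
Numerator = 25.2610
Denominator = 220
COP_x = 0.1148


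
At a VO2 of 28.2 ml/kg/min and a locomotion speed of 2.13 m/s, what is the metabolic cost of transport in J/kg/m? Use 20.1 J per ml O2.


Power per kg = VO2 * 20.1 / 60
Power per kg = 28.2 * 20.1 / 60 = 9.4470 W/kg
Cost = power_per_kg / speed
Cost = 9.4470 / 2.13
Cost = 4.4352


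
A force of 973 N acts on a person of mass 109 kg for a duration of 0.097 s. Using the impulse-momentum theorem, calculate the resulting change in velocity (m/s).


J = F * dt = 973 * 0.097 = 94.3810 N*s
delta_v = J / m
delta_v = 94.3810 / 109
delta_v = 0.8659


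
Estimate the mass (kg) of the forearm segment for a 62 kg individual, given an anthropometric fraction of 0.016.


m_segment = body_mass * fraction
m_segment = 62 * 0.016
m_segment = 0.9920


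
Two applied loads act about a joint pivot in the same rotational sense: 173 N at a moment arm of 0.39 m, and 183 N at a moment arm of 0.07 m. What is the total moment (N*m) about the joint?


M = F1 * d1 + F2 * d2
M = 173 * 0.39 + 183 * 0.07
M = 67.4700 + 12.8100
M = 80.2800


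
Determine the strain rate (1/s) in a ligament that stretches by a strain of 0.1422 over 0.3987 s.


strain_rate = delta_strain / delta_t
strain_rate = 0.1422 / 0.3987
strain_rate = 0.3567


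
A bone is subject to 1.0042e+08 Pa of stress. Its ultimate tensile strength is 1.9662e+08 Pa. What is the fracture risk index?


FRI = applied / ultimate
FRI = 1.0042e+08 / 1.9662e+08
FRI = 0.5107


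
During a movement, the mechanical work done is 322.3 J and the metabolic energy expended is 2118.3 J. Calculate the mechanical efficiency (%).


eta = (W_mech / E_meta) * 100
eta = (322.3 / 2118.3) * 100
ratio = 0.1522
eta = 15.2150


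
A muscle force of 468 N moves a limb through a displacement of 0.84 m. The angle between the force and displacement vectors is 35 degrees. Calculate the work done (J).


W = F * d * cos(theta)
theta = 35 deg = 0.6109 rad
cos(theta) = 0.8192
W = 468 * 0.84 * 0.8192
W = 322.0251


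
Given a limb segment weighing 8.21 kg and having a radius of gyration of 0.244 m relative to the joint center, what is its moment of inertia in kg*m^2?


I = m * k^2
I = 8.21 * 0.244^2
k^2 = 0.0595
I = 0.4888


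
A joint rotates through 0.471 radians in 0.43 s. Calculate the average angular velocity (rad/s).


omega = delta_theta / delta_t
omega = 0.471 / 0.43
omega = 1.0953


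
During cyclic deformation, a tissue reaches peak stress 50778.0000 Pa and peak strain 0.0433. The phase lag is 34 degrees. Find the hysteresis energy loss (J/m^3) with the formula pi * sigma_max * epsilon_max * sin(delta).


E_loss = pi * sigma_max * epsilon_max * sin(delta)
delta = 34 deg = 0.5934 rad
sin(delta) = 0.5592
E_loss = pi * 50778.0000 * 0.0433 * 0.5592
E_loss = 3862.5580


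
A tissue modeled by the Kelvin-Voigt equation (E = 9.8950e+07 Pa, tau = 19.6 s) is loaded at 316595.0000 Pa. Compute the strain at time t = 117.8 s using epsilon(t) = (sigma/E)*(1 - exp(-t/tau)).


epsilon(t) = (sigma/E) * (1 - exp(-t/tau))
sigma/E = 316595.0000 / 9.8950e+07 = 0.0032
exp(-t/tau) = exp(-117.8 / 19.6) = 0.0025
epsilon = 0.0032 * (1 - 0.0025)
epsilon = 0.0032


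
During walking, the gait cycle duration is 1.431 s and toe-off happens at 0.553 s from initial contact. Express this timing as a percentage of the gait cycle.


pct = (event_time / cycle_time) * 100
pct = (0.553 / 1.431) * 100
ratio = 0.3864
pct = 38.6443


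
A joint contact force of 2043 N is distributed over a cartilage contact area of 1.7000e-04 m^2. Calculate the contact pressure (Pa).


P = F / A
P = 2043 / 1.7000e-04
P = 1.2018e+07


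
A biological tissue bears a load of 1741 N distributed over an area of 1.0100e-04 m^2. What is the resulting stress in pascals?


stress = F / A
stress = 1741 / 1.0100e-04
stress = 1.7238e+07


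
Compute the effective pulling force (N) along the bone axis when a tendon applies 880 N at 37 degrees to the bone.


F_eff = F_tendon * cos(theta)
theta = 37 deg = 0.6458 rad
cos(theta) = 0.7986
F_eff = 880 * 0.7986
F_eff = 702.7992


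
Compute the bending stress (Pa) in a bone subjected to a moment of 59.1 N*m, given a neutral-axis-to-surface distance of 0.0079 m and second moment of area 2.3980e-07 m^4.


sigma = M * c / I
sigma = 59.1 * 0.0079 / 2.3980e-07
M * c = 0.4669
sigma = 1.9470e+06


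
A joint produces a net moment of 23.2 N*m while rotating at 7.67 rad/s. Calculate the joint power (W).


P = M * omega
P = 23.2 * 7.67
P = 177.9440


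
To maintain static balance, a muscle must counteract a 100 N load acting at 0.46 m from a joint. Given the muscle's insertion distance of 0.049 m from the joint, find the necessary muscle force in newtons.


F_muscle = W * d_load / d_muscle
F_muscle = 100 * 0.46 / 0.049
Numerator = 46.0000
F_muscle = 938.7755


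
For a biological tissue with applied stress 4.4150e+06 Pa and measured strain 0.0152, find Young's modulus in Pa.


E = stress / strain
E = 4.4150e+06 / 0.0152
E = 2.9046e+08


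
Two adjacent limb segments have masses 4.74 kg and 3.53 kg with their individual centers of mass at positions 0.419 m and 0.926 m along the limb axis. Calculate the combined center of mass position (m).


COM = (m1*x1 + m2*x2) / (m1 + m2)
COM = (4.74*0.419 + 3.53*0.926) / (4.74 + 3.53)
Numerator = 5.2548
Denominator = 8.2700
COM = 0.6354


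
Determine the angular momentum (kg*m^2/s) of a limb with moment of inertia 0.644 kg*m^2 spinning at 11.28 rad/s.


L = I * omega
L = 0.644 * 11.28
L = 7.2643


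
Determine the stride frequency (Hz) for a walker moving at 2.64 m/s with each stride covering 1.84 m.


f = v / stride_length
f = 2.64 / 1.84
f = 1.4348


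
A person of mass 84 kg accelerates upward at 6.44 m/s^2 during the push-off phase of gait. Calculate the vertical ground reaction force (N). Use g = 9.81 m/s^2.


GRF = m * (g + a)
GRF = 84 * (9.81 + 6.44)
GRF = 84 * 16.2500
GRF = 1365.0000


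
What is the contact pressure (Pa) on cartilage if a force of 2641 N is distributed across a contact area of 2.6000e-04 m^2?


P = F / A
P = 2641 / 2.6000e-04
P = 1.0158e+07


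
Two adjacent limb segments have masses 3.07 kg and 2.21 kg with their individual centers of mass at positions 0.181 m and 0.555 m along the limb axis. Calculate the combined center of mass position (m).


COM = (m1*x1 + m2*x2) / (m1 + m2)
COM = (3.07*0.181 + 2.21*0.555) / (3.07 + 2.21)
Numerator = 1.7822
Denominator = 5.2800
COM = 0.3375


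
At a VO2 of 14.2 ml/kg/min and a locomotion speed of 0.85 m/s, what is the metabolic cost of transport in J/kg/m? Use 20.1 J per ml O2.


Power per kg = VO2 * 20.1 / 60
Power per kg = 14.2 * 20.1 / 60 = 4.7570 W/kg
Cost = power_per_kg / speed
Cost = 4.7570 / 0.85
Cost = 5.5965


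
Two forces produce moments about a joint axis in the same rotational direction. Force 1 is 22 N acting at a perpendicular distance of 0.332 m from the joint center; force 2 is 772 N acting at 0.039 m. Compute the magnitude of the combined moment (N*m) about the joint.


M = F1 * d1 + F2 * d2
M = 22 * 0.332 + 772 * 0.039
M = 7.3040 + 30.1080
M = 37.4120


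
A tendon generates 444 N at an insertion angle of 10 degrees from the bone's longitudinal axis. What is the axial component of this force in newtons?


F_eff = F_tendon * cos(theta)
theta = 10 deg = 0.1745 rad
cos(theta) = 0.9848
F_eff = 444 * 0.9848
F_eff = 437.2546


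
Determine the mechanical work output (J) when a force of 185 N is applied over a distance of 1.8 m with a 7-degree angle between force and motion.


W = F * d * cos(theta)
theta = 7 deg = 0.1222 rad
cos(theta) = 0.9925
W = 185 * 1.8 * 0.9925
W = 330.5179


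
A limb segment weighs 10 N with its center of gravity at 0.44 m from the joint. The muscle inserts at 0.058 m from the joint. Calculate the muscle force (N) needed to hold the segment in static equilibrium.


F_muscle = W * d_load / d_muscle
F_muscle = 10 * 0.44 / 0.058
Numerator = 4.4000
F_muscle = 75.8621


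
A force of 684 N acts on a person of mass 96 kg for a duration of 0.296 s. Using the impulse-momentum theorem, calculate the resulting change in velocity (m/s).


J = F * dt = 684 * 0.296 = 202.4640 N*s
delta_v = J / m
delta_v = 202.4640 / 96
delta_v = 2.1090


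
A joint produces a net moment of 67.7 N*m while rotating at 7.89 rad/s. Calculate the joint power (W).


P = M * omega
P = 67.7 * 7.89
P = 534.1530


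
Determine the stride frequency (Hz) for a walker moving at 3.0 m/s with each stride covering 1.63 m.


f = v / stride_length
f = 3.0 / 1.63
f = 1.8405


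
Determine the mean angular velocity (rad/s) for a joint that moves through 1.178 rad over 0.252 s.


omega = delta_theta / delta_t
omega = 1.178 / 0.252
omega = 4.6746


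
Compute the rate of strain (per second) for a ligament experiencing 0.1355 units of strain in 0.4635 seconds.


strain_rate = delta_strain / delta_t
strain_rate = 0.1355 / 0.4635
strain_rate = 0.2923


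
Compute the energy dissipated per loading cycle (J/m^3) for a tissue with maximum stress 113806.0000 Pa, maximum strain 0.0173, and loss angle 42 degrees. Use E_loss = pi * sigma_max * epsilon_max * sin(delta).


E_loss = pi * sigma_max * epsilon_max * sin(delta)
delta = 42 deg = 0.7330 rad
sin(delta) = 0.6691
E_loss = pi * 113806.0000 * 0.0173 * 0.6691
E_loss = 4138.7770


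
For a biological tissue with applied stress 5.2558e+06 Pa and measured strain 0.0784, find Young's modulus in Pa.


E = stress / strain
E = 5.2558e+06 / 0.0784
E = 6.7038e+07


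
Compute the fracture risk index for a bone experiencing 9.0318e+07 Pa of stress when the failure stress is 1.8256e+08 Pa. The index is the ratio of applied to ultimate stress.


FRI = applied / ultimate
FRI = 9.0318e+07 / 1.8256e+08
FRI = 0.4947


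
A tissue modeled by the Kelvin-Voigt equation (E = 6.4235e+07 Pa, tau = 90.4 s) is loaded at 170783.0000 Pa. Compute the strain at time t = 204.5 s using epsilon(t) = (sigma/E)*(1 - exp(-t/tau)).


epsilon(t) = (sigma/E) * (1 - exp(-t/tau))
sigma/E = 170783.0000 / 6.4235e+07 = 0.0027
exp(-t/tau) = exp(-204.5 / 90.4) = 0.1041
epsilon = 0.0027 * (1 - 0.1041)
epsilon = 0.0024


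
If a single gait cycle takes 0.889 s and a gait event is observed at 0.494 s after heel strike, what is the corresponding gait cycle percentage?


pct = (event_time / cycle_time) * 100
pct = (0.494 / 0.889) * 100
ratio = 0.5557
pct = 55.5681


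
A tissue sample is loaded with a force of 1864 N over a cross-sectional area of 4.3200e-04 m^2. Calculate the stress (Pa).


stress = F / A
stress = 1864 / 4.3200e-04
stress = 4.3148e+06


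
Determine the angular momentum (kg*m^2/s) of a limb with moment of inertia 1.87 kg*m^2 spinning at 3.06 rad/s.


L = I * omega
L = 1.87 * 3.06
L = 5.7222


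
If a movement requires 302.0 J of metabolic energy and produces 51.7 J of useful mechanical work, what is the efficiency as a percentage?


eta = (W_mech / E_meta) * 100
eta = (51.7 / 302.0) * 100
ratio = 0.1712
eta = 17.1192


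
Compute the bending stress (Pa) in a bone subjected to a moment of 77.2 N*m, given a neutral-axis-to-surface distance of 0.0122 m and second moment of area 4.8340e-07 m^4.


sigma = M * c / I
sigma = 77.2 * 0.0122 / 4.8340e-07
M * c = 0.9418
sigma = 1.9484e+06


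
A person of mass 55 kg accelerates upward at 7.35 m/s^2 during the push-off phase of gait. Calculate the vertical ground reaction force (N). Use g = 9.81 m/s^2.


GRF = m * (g + a)
GRF = 55 * (9.81 + 7.35)
GRF = 55 * 17.1600
GRF = 943.8000


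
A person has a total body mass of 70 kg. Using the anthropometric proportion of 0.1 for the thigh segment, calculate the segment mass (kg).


m_segment = body_mass * fraction
m_segment = 70 * 0.1
m_segment = 7.0000


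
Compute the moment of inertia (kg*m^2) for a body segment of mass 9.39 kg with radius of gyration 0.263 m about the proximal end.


I = m * k^2
I = 9.39 * 0.263^2
k^2 = 0.0692
I = 0.6495


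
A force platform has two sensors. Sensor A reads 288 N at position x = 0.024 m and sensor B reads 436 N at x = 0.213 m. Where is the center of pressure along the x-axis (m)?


COP_x = (F1*x1 + F2*x2) / (F1 + F2)
COP_x = (288*0.024 + 436*0.213) / (288 + 436)
Numerator = 99.7800
Denominator = 724
COP_x = 0.1378


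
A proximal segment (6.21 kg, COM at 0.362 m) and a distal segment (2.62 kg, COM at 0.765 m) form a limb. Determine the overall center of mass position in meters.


COM = (m1*x1 + m2*x2) / (m1 + m2)
COM = (6.21*0.362 + 2.62*0.765) / (6.21 + 2.62)
Numerator = 4.2523
Denominator = 8.8300
COM = 0.4816


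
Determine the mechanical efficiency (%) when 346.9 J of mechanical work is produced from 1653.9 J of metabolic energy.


eta = (W_mech / E_meta) * 100
eta = (346.9 / 1653.9) * 100
ratio = 0.2097
eta = 20.9747


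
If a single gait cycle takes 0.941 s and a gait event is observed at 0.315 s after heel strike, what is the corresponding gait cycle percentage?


pct = (event_time / cycle_time) * 100
pct = (0.315 / 0.941) * 100
ratio = 0.3348
pct = 33.4750


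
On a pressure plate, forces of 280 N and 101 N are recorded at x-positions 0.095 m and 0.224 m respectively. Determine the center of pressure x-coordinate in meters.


COP_x = (F1*x1 + F2*x2) / (F1 + F2)
COP_x = (280*0.095 + 101*0.224) / (280 + 101)
Numerator = 49.2240
Denominator = 381
COP_x = 0.1292


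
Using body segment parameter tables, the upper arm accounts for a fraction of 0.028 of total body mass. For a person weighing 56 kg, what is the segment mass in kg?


m_segment = body_mass * fraction
m_segment = 56 * 0.028
m_segment = 1.5680


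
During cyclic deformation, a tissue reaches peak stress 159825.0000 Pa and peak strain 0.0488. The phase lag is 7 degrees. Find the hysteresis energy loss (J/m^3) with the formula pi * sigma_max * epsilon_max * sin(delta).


E_loss = pi * sigma_max * epsilon_max * sin(delta)
delta = 7 deg = 0.1222 rad
sin(delta) = 0.1219
E_loss = pi * 159825.0000 * 0.0488 * 0.1219
E_loss = 2986.1312


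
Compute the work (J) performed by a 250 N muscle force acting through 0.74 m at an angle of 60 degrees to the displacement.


W = F * d * cos(theta)
theta = 60 deg = 1.0472 rad
cos(theta) = 0.5000
W = 250 * 0.74 * 0.5000
W = 92.5000


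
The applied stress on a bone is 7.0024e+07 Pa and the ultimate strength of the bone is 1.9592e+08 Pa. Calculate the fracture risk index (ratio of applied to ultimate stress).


FRI = applied / ultimate
FRI = 7.0024e+07 / 1.9592e+08
FRI = 0.3574


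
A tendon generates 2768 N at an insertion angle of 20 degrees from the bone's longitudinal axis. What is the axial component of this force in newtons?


F_eff = F_tendon * cos(theta)
theta = 20 deg = 0.3491 rad
cos(theta) = 0.9397
F_eff = 2768 * 0.9397
F_eff = 2601.0692


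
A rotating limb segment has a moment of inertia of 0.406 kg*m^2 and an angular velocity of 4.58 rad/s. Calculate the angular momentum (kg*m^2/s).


L = I * omega
L = 0.406 * 4.58
L = 1.8595


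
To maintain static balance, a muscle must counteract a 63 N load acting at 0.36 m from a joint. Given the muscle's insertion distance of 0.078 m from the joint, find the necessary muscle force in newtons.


F_muscle = W * d_load / d_muscle
F_muscle = 63 * 0.36 / 0.078
Numerator = 22.6800
F_muscle = 290.7692


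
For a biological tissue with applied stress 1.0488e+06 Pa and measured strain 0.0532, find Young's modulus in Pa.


E = stress / strain
E = 1.0488e+06 / 0.0532
E = 1.9714e+07


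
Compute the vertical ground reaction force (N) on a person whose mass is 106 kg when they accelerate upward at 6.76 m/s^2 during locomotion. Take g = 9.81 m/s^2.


GRF = m * (g + a)
GRF = 106 * (9.81 + 6.76)
GRF = 106 * 16.5700
GRF = 1756.4200


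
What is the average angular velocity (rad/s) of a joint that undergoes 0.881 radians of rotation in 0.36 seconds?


omega = delta_theta / delta_t
omega = 0.881 / 0.36
omega = 2.4472


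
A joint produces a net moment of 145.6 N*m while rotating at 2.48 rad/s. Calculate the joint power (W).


P = M * omega
P = 145.6 * 2.48
P = 361.0880


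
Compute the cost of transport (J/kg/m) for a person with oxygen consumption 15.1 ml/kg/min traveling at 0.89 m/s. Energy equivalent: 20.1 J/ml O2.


Power per kg = VO2 * 20.1 / 60
Power per kg = 15.1 * 20.1 / 60 = 5.0585 W/kg
Cost = power_per_kg / speed
Cost = 5.0585 / 0.89
Cost = 5.6837


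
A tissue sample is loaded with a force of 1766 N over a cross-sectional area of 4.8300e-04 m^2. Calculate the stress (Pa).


stress = F / A
stress = 1766 / 4.8300e-04
stress = 3.6563e+06


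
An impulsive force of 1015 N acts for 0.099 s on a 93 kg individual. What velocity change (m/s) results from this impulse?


J = F * dt = 1015 * 0.099 = 100.4850 N*s
delta_v = J / m
delta_v = 100.4850 / 93
delta_v = 1.0805


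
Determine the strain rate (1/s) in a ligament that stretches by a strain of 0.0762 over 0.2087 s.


strain_rate = delta_strain / delta_t
strain_rate = 0.0762 / 0.2087
strain_rate = 0.3651


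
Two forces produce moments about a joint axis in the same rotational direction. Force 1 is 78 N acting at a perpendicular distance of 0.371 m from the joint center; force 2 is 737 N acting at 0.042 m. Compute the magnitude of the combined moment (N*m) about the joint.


M = F1 * d1 + F2 * d2
M = 78 * 0.371 + 737 * 0.042
M = 28.9380 + 30.9540
M = 59.8920


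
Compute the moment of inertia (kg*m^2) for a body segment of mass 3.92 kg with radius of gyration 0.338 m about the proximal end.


I = m * k^2
I = 3.92 * 0.338^2
k^2 = 0.1142
I = 0.4478


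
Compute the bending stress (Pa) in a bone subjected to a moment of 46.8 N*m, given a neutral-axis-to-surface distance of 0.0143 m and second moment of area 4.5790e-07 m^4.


sigma = M * c / I
sigma = 46.8 * 0.0143 / 4.5790e-07
M * c = 0.6692
sigma = 1.4615e+06


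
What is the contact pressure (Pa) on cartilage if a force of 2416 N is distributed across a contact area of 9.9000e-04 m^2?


P = F / A
P = 2416 / 9.9000e-04
P = 2.4404e+06


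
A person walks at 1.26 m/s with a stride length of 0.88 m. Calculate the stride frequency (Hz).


f = v / stride_length
f = 1.26 / 0.88
f = 1.4318


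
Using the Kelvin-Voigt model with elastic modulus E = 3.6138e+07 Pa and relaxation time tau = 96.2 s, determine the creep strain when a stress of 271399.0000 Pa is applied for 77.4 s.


epsilon(t) = (sigma/E) * (1 - exp(-t/tau))
sigma/E = 271399.0000 / 3.6138e+07 = 0.0075
exp(-t/tau) = exp(-77.4 / 96.2) = 0.4473
epsilon = 0.0075 * (1 - 0.4473)
epsilon = 0.0042


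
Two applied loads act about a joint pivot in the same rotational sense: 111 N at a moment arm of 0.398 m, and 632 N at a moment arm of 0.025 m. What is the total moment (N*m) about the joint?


M = F1 * d1 + F2 * d2
M = 111 * 0.398 + 632 * 0.025
M = 44.1780 + 15.8000
M = 59.9780


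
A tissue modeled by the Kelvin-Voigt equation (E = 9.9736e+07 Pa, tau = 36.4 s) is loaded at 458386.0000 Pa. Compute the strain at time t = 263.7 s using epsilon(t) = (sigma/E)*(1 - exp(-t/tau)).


epsilon(t) = (sigma/E) * (1 - exp(-t/tau))
sigma/E = 458386.0000 / 9.9736e+07 = 0.0046
exp(-t/tau) = exp(-263.7 / 36.4) = 7.1409e-04
epsilon = 0.0046 * (1 - 7.1409e-04)
epsilon = 0.0046


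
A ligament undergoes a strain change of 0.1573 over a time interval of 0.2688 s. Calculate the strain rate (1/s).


strain_rate = delta_strain / delta_t
strain_rate = 0.1573 / 0.2688
strain_rate = 0.5852


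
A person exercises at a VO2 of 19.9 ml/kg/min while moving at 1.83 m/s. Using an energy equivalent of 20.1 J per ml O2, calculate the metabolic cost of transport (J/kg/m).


Power per kg = VO2 * 20.1 / 60
Power per kg = 19.9 * 20.1 / 60 = 6.6665 W/kg
Cost = power_per_kg / speed
Cost = 6.6665 / 1.83
Cost = 3.6429


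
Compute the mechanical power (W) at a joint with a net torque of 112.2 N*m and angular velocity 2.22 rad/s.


P = M * omega
P = 112.2 * 2.22
P = 249.0840


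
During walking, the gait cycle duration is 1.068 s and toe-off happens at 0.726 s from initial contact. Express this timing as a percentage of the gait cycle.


pct = (event_time / cycle_time) * 100
pct = (0.726 / 1.068) * 100
ratio = 0.6798
pct = 67.9775
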